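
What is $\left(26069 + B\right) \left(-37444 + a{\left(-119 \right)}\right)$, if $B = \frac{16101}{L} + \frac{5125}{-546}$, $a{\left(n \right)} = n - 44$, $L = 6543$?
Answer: $- \frac{389049376002619}{396942} \approx -9.8012 \cdot 10^{8}$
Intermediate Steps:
$a{\left(n \right)} = -44 + n$
$B = - \frac{2749081}{396942}$ ($B = \frac{16101}{6543} + \frac{5125}{-546} = 16101 \cdot \frac{1}{6543} + 5125 \left(- \frac{1}{546}\right) = \frac{1789}{727} - \frac{5125}{546} = - \frac{2749081}{396942} \approx -6.9257$)
$\left(26069 + B\right) \left(-37444 + a{\left(-119 \right)}\right) = \left(26069 - \frac{2749081}{396942}\right) \left(-37444 - 163\right) = \frac{10345131917 \left(-37444 - 163\right)}{396942} = \frac{10345131917}{396942} \left(-37607\right) = - \frac{389049376002619}{396942}$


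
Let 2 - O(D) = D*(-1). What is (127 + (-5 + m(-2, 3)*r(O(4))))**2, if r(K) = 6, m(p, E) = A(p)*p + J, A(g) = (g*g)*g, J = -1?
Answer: 44944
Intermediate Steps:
O(D) = 2 + D (O(D) = 2 - D*(-1) = 2 - (-1)*D = 2 + D)
A(g) = g**3 (A(g) = g**2*g = g**3)
m(p, E) = -1 + p**4 (m(p, E) = p**3*p - 1 = p**4 - 1 = -1 + p**4)
(127 + (-5 + m(-2, 3)*r(O(4))))**2 = (127 + (-5 + (-1 + (-2)**4)*6))**2 = (127 + (-5 + (-1 + 16)*6))**2 = (127 + (-5 + 15*6))**2 = (127 + (-5 + 90))**2 = (127 + 85)**2 = 212**2 = 44944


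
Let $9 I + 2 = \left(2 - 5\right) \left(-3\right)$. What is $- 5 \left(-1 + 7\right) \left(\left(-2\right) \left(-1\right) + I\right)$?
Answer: $- \frac{250}{3} \approx -83.333$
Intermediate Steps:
$I = \frac{7}{9}$ ($I = - \frac{2}{9} + \frac{\left(2 - 5\right) \left(-3\right)}{9} = - \frac{2}{9} + \frac{\left(-3\right) \left(-3\right)}{9} = - \frac{2}{9} + \frac{1}{9} \cdot 9 = - \frac{2}{9} + 1 = \frac{7}{9} \approx 0.77778$)
$- 5 \left(-1 + 7\right) \left(\left(-2\right) \left(-1\right) + I\right) = - 5 \left(-1 + 7\right) \left(\left(-2\right) \left(-1\right) + \frac{7}{9}\right) = \left(-5\right) 6 \left(2 + \frac{7}{9}\right) = \left(-30\right) \frac{25}{9} = - \frac{250}{3}$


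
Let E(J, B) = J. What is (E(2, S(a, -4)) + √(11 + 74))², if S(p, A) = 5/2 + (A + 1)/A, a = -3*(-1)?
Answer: (2 + √85)² ≈ 125.88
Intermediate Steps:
a = 3
S(p, A) = 5/2 + (1 + A)/A (S(p, A) = 5*(½) + (1 + A)/A = 5/2 + (1 + A)/A)
(E(2, S(a, -4)) + √(11 + 74))² = (2 + √(11 + 74))² = (2 + √85)²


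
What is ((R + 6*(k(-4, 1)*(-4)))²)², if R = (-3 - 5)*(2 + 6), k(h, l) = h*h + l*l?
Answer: 49632710656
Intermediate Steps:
k(h, l) = h² + l²
R = -64 (R = -8*8 = -64)
((R + 6*(k(-4, 1)*(-4)))²)² = ((-64 + 6*(((-4)² + 1²)*(-4)))²)² = ((-64 + 6*((16 + 1)*(-4)))²)² = ((-64 + 6*(17*(-4)))²)² = ((-64 + 6*(-68))²)² = ((-64 - 408)²)² = ((-472)²)² = 222784² = 49632710656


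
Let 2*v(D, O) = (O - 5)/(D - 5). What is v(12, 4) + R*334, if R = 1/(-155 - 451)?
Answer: -2641/4242 ≈ -0.62258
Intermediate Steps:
v(D, O) = (-5 + O)/(2*(-5 + D)) (v(D, O) = ((O - 5)/(D - 5))/2 = ((-5 + O)/(-5 + D))/2 = (-5 + O)/(2*(-5 + D)))
R = -1/606 (R = 1/(-606) = -1/606 ≈ -0.0016502)
v(12, 4) + R*334 = (-5 + 4)/(2*(-5 + 12)) - 1/606*334 = (1/2)*(-1)/7 - 167/303 = (1/2)*(1/7)*(-1) - 167/303 = -1/14 - 167/303 = -2641/4242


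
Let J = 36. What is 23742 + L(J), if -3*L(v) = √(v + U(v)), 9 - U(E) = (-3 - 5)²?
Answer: 23742 - I*√19/3 ≈ 23742.0 - 1.453*I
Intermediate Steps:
U(E) = -55 (U(E) = 9 - (-3 - 5)² = 9 - 1*(-8)² = 9 - 1*64 = 9 - 64 = -55)
L(v) = -√(-55 + v)/3 (L(v) = -√(v - 55)/3 = -√(-55 + v)/3)
23742 + L(J) = 23742 - √(-55 + 36)/3 = 23742 - I*√19/3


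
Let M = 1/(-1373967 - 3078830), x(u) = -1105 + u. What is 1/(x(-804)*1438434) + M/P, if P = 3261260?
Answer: -7262237357363/19938119413880268987660 ≈ -3.6424e-10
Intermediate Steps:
M = -1/4452797 (M = 1/(-4452797) = -1/4452797 ≈ -2.2458e-7)
1/(x(-804)*1438434) + M/P = 1/(-1105 - 804*1438434) - 1/4452797/3261260 = (1/1438434)/(-1909) - 1/4452797*1/3261260 = -1/1909*1/1438434 - 1/14521728744220 = -1/2745970506 - 1/14521728744220 = -7262237357363/19938119413880268987660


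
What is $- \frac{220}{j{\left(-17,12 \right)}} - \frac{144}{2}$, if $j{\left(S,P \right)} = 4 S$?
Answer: $- \frac{1169}{17} \approx -68.765$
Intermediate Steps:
$- \frac{220}{j{\left(-17,12 \right)}} - \frac{144}{2} = - \frac{220}{4 \left(-17\right)} - \frac{144}{2} = - \frac{220}{-68} - 72 = \left(-220\right) \left(- \frac{1}{68}\right) - 72 = \frac{55}{17} - 72 = - \frac{1169}{17}$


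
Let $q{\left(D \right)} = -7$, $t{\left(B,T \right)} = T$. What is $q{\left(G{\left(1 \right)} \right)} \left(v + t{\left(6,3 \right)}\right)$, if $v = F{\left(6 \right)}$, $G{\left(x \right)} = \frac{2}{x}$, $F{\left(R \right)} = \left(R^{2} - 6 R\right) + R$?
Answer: $-63$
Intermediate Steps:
$F{\left(R \right)} = R^{2} - 5 R$
$v = 6$ ($v = 6 \left(-5 + 6\right) = 6 \cdot 1 = 6$)
$q{\left(G{\left(1 \right)} \right)} \left(v + t{\left(6,3 \right)}\right) = - 7 \left(6 + 3\right) = \left(-7\right) 9 = -63$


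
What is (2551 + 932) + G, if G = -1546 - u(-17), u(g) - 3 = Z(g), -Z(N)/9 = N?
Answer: 1781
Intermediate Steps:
Z(N) = -9*N
u(g) = 3 - 9*g
G = -1702 (G = -1546 - (3 - 9*(-17)) = -1546 - (3 + 153) = -1546 - 1*156 = -1546 - 156 = -1702)
(2551 + 932) + G = (2551 + 932) - 1702 = 3483 - 1702 = 1781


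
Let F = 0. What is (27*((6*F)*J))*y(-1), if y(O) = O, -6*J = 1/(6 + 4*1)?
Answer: 0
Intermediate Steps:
J = -1/60 (J = -1/(6*(6 + 4*1)) = -1/(6*(6 + 4)) = -⅙/10 = -⅙*⅒ = -1/60 ≈ -0.016667)
(27*((6*F)*J))*y(-1) = (27*((6*0)*(-1/60)))*(-1) = (27*(0*(-1/60)))*(-1) = (27*0)*(-1) = 0*(-1) = 0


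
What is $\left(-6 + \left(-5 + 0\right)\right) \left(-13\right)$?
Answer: $143$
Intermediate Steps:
$\left(-6 + \left(-5 + 0\right)\right) \left(-13\right) = \left(-6 - 5\right) \left(-13\right) = \left(-11\right) \left(-13\right) = 143$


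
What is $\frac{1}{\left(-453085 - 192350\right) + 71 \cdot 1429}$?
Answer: $- \frac{1}{543976} \approx -1.8383 \cdot 10^{-6}$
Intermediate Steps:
$\frac{1}{\left(-453085 - 192350\right) + 71 \cdot 1429} = \frac{1}{-645435 + 101459} = \frac{1}{-543976} = - \frac{1}{543976}$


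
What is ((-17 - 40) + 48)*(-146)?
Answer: 1314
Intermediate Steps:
((-17 - 40) + 48)*(-146) = (-57 + 48)*(-146) = -9*(-146) = 1314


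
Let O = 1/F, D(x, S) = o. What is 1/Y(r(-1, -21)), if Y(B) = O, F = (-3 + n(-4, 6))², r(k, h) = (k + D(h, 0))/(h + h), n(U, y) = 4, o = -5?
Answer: 1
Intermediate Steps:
D(x, S) = -5
r(k, h) = (-5 + k)/(2*h) (r(k, h) = (k - 5)/(h + h) = (-5 + k)/((2*h)) = (-5 + k)*(1/(2*h)) = (-5 + k)/(2*h))
F = 1 (F = (-3 + 4)² = 1² = 1)
O = 1 (O = 1/1 = 1)
Y(B) = 1
1/Y(r(-1, -21)) = 1/1 = 1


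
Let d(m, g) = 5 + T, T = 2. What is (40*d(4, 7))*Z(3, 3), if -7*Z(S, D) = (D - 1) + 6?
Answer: -320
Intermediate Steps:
d(m, g) = 7 (d(m, g) = 5 + 2 = 7)
Z(S, D) = -5/7 - D/7 (Z(S, D) = -((D - 1) + 6)/7 = -((-1 + D) + 6)/7 = -(5 + D)/7 = -5/7 - D/7)
(40*d(4, 7))*Z(3, 3) = (40*7)*(-5/7 - 1/7*3) = 280*(-5/7 - 3/7) = 280*(-8/7) = -320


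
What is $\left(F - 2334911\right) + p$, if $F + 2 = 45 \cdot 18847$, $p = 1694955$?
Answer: $208157$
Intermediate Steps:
$F = 848113$ ($F = -2 + 45 \cdot 18847 = -2 + 848115 = 848113$)
$\left(F - 2334911\right) + p = \left(848113 - 2334911\right) + 1694955 = -1486798 + 1694955 = 208157$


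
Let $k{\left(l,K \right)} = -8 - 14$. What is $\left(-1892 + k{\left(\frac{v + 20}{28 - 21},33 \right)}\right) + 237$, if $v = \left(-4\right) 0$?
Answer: $-1677$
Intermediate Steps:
$v = 0$
$k{\left(l,K \right)} = -22$
$\left(-1892 + k{\left(\frac{v + 20}{28 - 21},33 \right)}\right) + 237 = \left(-1892 - 22\right) + 237 = -1914 + 237 = -1677$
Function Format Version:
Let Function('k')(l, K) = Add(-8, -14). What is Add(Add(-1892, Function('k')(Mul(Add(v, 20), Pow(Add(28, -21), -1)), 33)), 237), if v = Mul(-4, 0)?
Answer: -1677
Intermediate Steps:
v = 0
Function('k')(l, K) = -22
Add(Add(-1892, Function('k')(Mul(Add(v, 20), Pow(Add(28, -21), -1)), 33)), 237) = Add(Add(-1892, -22), 237) = Add(-1914, 237) = -1677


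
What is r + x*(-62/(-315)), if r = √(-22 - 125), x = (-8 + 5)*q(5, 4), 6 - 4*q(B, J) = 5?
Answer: -31/210 + 7*I*√3 ≈ -0.14762 + 12.124*I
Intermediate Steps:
q(B, J) = ¼ (q(B, J) = 3/2 - ¼*5 = 3/2 - 5/4 = ¼)
x = -¾ (x = (-8 + 5)*(¼) = -3*¼ = -¾ ≈ -0.75000)
r = 7*I*√3 (r = √(-147) = 7*I*√3 ≈ 12.124*I)
r + x*(-62/(-315)) = 7*I*√3 - (-93)/(2*(-315)) = 7*I*√3 - (-93)*(-1)/(2*315) = 7*I*√3 - ¾*62/315 = 7*I*√3 - 31/210 = -31/210 + 7*I*√3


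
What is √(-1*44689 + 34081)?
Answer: 4*I*√663 ≈ 103.0*I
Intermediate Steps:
√(-1*44689 + 34081) = √(-44689 + 34081) = √(-10608) = 4*I*√663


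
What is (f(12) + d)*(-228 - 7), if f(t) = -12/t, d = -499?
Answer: 117500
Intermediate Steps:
(f(12) + d)*(-228 - 7) = (-12/12 - 499)*(-228 - 7) = (-12*1/12 - 499)*(-235) = (-1 - 499)*(-235) = -500*(-235) = 117500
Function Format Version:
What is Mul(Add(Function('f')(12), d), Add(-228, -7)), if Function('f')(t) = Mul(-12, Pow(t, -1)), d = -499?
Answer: 117500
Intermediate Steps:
Mul(Add(Function('f')(12), d), Add(-228, -7)) = Mul(Add(Mul(-12, Pow(12, -1)), -499), Add(-228, -7)) = Mul(Add(Mul(-12, Rational(1, 12)), -499), -235) = Mul(Add(-1, -499), -235) = Mul(-500, -235) = 117500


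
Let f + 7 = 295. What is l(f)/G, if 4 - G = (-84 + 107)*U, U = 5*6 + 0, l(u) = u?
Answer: -144/343 ≈ -0.41983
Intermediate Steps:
f = 288 (f = -7 + 295 = 288)
U = 30 (U = 30 + 0 = 30)
G = -686 (G = 4 - (-84 + 107)*30 = 4 - 23*30 = 4 - 1*690 = 4 - 690 = -686)
l(f)/G = 288/(-686) = 288*(-1/686) = -144/343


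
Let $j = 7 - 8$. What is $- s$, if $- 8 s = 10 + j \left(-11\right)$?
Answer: $\frac{21}{8} \approx 2.625$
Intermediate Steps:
$j = -1$ ($j = 7 - 8 = -1$)
$s = - \frac{21}{8}$ ($s = - \frac{10 - -11}{8} = - \frac{10 + 11}{8} = \left(- \frac{1}{8}\right) 21 = - \frac{21}{8} \approx -2.625$)
$- s = \left(-1\right) \left(- \frac{21}{8}\right) = \frac{21}{8}$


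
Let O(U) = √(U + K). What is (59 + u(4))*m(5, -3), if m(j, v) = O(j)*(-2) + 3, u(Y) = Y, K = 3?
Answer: 189 - 252*√2 ≈ -167.38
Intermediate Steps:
O(U) = √(3 + U) (O(U) = √(U + 3) = √(3 + U))
m(j, v) = 3 - 2*√(3 + j) (m(j, v) = √(3 + j)*(-2) + 3 = -2*√(3 + j) + 3 = 3 - 2*√(3 + j))
(59 + u(4))*m(5, -3) = (59 + 4)*(3 - 2*√(3 + 5)) = 63*(3 - 4*√2) = 189 - 252*√2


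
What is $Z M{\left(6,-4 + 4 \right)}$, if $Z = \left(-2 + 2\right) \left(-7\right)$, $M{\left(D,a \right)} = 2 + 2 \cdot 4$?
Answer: $0$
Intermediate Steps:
$M{\left(D,a \right)} = 10$ ($M{\left(D,a \right)} = 2 + 8 = 10$)
$Z = 0$ ($Z = 0 \left(-7\right) = 0$)
$Z M{\left(6,-4 + 4 \right)} = 0 \cdot 10 = 0$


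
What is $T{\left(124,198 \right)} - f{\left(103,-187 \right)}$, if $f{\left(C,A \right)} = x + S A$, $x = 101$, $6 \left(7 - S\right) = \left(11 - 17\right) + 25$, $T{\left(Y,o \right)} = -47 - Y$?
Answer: $\frac{2669}{6} \approx 444.83$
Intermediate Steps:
$S = \frac{23}{6}$ ($S = 7 - \frac{\left(11 - 17\right) + 25}{6} = 7 - \frac{-6 + 25}{6} = 7 - \frac{19}{6} = \frac{23}{6} \approx 3.8333$)
$f{\left(C,A \right)} = 101 + \frac{23 A}{6}$
$T{\left(124,198 \right)} - f{\left(103,-187 \right)} = \left(-47 - 124\right) - \left(101 + \frac{23}{6} \left(-187\right)\right) = \left(-47 - 124\right) - \left(101 - \frac{4301}{6}\right) = -171 - - \frac{3695}{6} = -171 + \frac{3695}{6} = \frac{2669}{6}$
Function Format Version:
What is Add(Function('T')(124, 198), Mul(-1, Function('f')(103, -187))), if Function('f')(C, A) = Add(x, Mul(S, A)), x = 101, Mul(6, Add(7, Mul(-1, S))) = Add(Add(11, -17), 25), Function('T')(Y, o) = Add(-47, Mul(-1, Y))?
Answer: Rational(2669, 6) ≈ 444.83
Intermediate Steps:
S = Rational(23, 6) (S = Add(7, Mul(Rational(-1, 6), Add(Add(11, -17), 25))) = Add(7, Mul(Rational(-1, 6), Add(-6, 25))) = Add(7, Mul(Rational(-1, 6), 19)) = Add(7, Rational(-19, 6)) = Rational(23, 6) ≈ 3.8333)
Function('f')(C, A) = Add(101, Mul(Rational(23, 6), A))
Add(Function('T')(124, 198), Mul(-1, Function('f')(103, -187))) = Add(Add(-47, Mul(-1, 124)), Mul(-1, Add(101, Mul(Rational(23, 6), -187)))) = Add(Add(-47, -124), Mul(-1, Add(101, Rational(-4301, 6)))) = Add(-171, Mul(-1, Rational(-3695, 6))) = Add(-171, Rational(3695, 6)) = Rational(2669, 6)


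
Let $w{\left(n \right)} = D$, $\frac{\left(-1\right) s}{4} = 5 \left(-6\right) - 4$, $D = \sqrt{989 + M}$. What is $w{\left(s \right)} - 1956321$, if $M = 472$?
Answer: $-1956321 + \sqrt{1461} \approx -1.9563 \cdot 10^{6}$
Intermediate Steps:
$D = \sqrt{1461}$ ($D = \sqrt{989 + 472} = \sqrt{1461} \approx 38.223$)
$s = 136$ ($s = - 4 \left(5 \left(-6\right) - 4\right) = - 4 \left(-30 - 4\right) = \left(-4\right) \left(-34\right) = 136$)
$w{\left(n \right)} = \sqrt{1461}$
$w{\left(s \right)} - 1956321 = \sqrt{1461} - 1956321 = -1956321 + \sqrt{1461}$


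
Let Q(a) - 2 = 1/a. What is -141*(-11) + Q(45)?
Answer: 69886/45 ≈ 1553.0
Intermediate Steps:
Q(a) = 2 + 1/a
-141*(-11) + Q(45) = -141*(-11) + (2 + 1/45) = 1551 + (2 + 1/45) = 1551 + 91/45 = 69886/45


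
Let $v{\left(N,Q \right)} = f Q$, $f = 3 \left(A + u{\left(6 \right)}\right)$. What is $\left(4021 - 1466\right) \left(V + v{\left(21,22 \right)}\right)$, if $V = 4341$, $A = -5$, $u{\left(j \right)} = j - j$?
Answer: $10248105$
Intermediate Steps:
$u{\left(j \right)} = 0$
$f = -15$ ($f = 3 \left(-5 + 0\right) = 3 \left(-5\right) = -15$)
$v{\left(N,Q \right)} = - 15 Q$
$\left(4021 - 1466\right) \left(V + v{\left(21,22 \right)}\right) = \left(4021 - 1466\right) \left(4341 - 330\right) = 2555 \left(4341 - 330\right) = 2555 \cdot 4011 = 10248105$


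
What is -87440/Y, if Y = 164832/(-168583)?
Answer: 921306095/10302 ≈ 89430.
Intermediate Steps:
Y = -164832/168583 (Y = 164832*(-1/168583) = -164832/168583 ≈ -0.97775)
-87440/Y = -87440/(-164832/168583) = -87440*(-168583/164832) = 921306095/10302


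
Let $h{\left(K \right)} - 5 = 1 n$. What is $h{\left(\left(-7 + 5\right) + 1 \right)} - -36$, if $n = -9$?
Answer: $32$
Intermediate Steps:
$h{\left(K \right)} = -4$ ($h{\left(K \right)} = 5 + 1 \left(-9\right) = 5 - 9 = -4$)
$h{\left(\left(-7 + 5\right) + 1 \right)} - -36 = -4 - -36 = -4 + 36 = 32$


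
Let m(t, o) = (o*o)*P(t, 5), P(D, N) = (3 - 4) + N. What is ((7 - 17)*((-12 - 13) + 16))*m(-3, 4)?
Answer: 5760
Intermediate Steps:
P(D, N) = -1 + N
m(t, o) = 4*o² (m(t, o) = (o*o)*(-1 + 5) = o²*4 = 4*o²)
((7 - 17)*((-12 - 13) + 16))*m(-3, 4) = ((7 - 17)*((-12 - 13) + 16))*(4*4²) = (-10*(-25 + 16))*(4*16) = -10*(-9)*64 = 90*64 = 5760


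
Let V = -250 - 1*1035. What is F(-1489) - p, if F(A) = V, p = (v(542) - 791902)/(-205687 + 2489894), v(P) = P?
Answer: -2934414635/2284207 ≈ -1284.7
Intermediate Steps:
p = -791360/2284207 (p = (542 - 791902)/(-205687 + 2489894) = -791360/2284207 ≈ -0.34645)
V = -1285 (V = -250 - 1035 = -1285)
F(A) = -1285
F(-1489) - p = -1285 - 1*(-791360/2284207) = -1285 + 791360/2284207 = -2934414635/2284207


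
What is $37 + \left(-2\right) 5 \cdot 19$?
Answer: $-153$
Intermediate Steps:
$37 + \left(-2\right) 5 \cdot 19 = 37 - 190 = -153$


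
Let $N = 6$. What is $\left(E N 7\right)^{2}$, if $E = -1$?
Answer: $1764$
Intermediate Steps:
$\left(E N 7\right)^{2} = \left(\left(-1\right) 6 \cdot 7\right)^{2} = \left(\left(-6\right) 7\right)^{2} = \left(-42\right)^{2} = 1764$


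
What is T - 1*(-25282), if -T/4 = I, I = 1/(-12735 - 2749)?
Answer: 97866623/3871 ≈ 25282.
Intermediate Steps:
I = -1/15484 (I = 1/(-15484) = -1/15484 ≈ -6.4583e-5)
T = 1/3871 (T = -4*(-1/15484) = 1/3871 ≈ 0.00025833)
T - 1*(-25282) = 1/3871 - 1*(-25282) = 1/3871 + 25282 = 97866623/3871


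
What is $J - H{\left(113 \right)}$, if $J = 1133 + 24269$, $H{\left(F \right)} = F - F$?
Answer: $25402$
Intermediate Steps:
$H{\left(F \right)} = 0$
$J = 25402$
$J - H{\left(113 \right)} = 25402 - 0 = 25402 + 0 = 25402$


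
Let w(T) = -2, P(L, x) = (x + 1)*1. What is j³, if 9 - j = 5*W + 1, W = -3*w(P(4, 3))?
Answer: -10648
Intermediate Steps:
P(L, x) = 1 + x (P(L, x) = (1 + x)*1 = 1 + x)
W = 6 (W = -3*(-2) = 6)
j = -22 (j = 9 - (5*6 + 1) = 9 - (30 + 1) = 9 - 1*31 = 9 - 31 = -22)
j³ = (-22)³ = -10648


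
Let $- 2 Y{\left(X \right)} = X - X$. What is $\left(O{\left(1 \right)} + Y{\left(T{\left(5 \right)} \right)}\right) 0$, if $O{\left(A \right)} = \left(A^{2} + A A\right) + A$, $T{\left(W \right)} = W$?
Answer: $0$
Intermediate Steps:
$O{\left(A \right)} = A + 2 A^{2}$ ($O{\left(A \right)} = \left(A^{2} + A^{2}\right) + A = 2 A^{2} + A = A + 2 A^{2}$)
$Y{\left(X \right)} = 0$ ($Y{\left(X \right)} = - \frac{X - X}{2} = \left(- \frac{1}{2}\right) 0 = 0$)
$\left(O{\left(1 \right)} + Y{\left(T{\left(5 \right)} \right)}\right) 0 = \left(1 \left(1 + 2 \cdot 1\right) + 0\right) 0 = \left(1 \left(1 + 2\right) + 0\right) 0 = \left(1 \cdot 3 + 0\right) 0 = \left(3 + 0\right) 0 = 3 \cdot 0 = 0$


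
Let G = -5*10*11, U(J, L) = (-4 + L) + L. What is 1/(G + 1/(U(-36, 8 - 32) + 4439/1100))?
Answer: -52761/29019650 ≈ -0.0018181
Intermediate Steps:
U(J, L) = -4 + 2*L
G = -550 (G = -50*11 = -550)
1/(G + 1/(U(-36, 8 - 32) + 4439/1100)) = 1/(-550 + 1/((-4 + 2*(8 - 32)) + 4439/1100)) = 1/(-550 + 1/((-4 + 2*(-24)) + 4439*(1/1100))) = 1/(-550 + 1/((-4 - 48) + 4439/1100)) = 1/(-550 + 1/(-52 + 4439/1100)) = 1/(-550 + 1/(-52761/1100)) = 1/(-550 - 1100/52761) = 1/(-29019650/52761) = -52761/29019650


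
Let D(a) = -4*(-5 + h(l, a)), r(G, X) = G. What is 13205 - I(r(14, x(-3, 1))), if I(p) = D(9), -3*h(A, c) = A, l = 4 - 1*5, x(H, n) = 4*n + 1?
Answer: 39559/3 ≈ 13186.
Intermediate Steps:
x(H, n) = 1 + 4*n
l = -1 (l = 4 - 5 = -1)
h(A, c) = -A/3
D(a) = 56/3 (D(a) = -4*(-5 - ⅓*(-1)) = -4*(-5 + ⅓) = -4*(-14/3) = 56/3)
I(p) = 56/3
13205 - I(r(14, x(-3, 1))) = 13205 - 1*56/3 = 13205 - 56/3 = 39559/3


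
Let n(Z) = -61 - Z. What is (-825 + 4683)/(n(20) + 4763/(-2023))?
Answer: -3902367/84313 ≈ -46.284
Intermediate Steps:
(-825 + 4683)/(n(20) + 4763/(-2023)) = (-825 + 4683)/((-61 - 1*20) + 4763/(-2023)) = 3858/((-61 - 20) + 4763*(-1/2023)) = 3858/(-81 - 4763/2023) = 3858/(-168626/2023) = 3858*(-2023/168626) = -3902367/84313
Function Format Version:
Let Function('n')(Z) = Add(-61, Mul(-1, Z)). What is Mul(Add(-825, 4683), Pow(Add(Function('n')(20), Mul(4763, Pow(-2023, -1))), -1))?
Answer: Rational(-3902367, 84313) ≈ -46.284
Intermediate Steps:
Mul(Add(-825, 4683), Pow(Add(Function('n')(20), Mul(4763, Pow(-2023, -1))), -1)) = Mul(Add(-825, 4683), Pow(Add(Add(-61, Mul(-1, 20)), Mul(4763, Pow(-2023, -1))), -1)) = Mul(3858, Pow(Add(Add(-61, -20), Mul(4763, Rational(-1, 2023))), -1)) = Mul(3858, Pow(Add(-81, Rational(-4763, 2023)), -1)) = Mul(3858, Pow(Rational(-168626, 2023), -1)) = Mul(3858, Rational(-2023, 168626)) = Rational(-3902367, 84313)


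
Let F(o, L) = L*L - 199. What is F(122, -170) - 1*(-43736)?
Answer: 72437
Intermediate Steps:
F(o, L) = -199 + L**2 (F(o, L) = L**2 - 199 = -199 + L**2)
F(122, -170) - 1*(-43736) = (-199 + (-170)**2) - 1*(-43736) = (-199 + 28900) + 43736 = 28701 + 43736 = 72437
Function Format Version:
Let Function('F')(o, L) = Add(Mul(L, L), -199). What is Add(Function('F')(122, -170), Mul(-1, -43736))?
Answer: 72437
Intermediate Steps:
Function('F')(o, L) = Add(-199, Pow(L, 2)) (Function('F')(o, L) = Add(Pow(L, 2), -199) = Add(-199, Pow(L, 2)))
Add(Function('F')(122, -170), Mul(-1, -43736)) = Add(Add(-199, Pow(-170, 2)), Mul(-1, -43736)) = Add(Add(-199, 28900), 43736) = Add(28701, 43736) = 72437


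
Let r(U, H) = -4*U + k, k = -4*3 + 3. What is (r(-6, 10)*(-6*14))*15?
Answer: -18900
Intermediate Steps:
k = -9 (k = -12 + 3 = -9)
r(U, H) = -9 - 4*U (r(U, H) = -4*U - 9 = -9 - 4*U)
(r(-6, 10)*(-6*14))*15 = ((-9 - 4*(-6))*(-6*14))*15 = ((-9 + 24)*(-84))*15 = (15*(-84))*15 = -1260*15 = -18900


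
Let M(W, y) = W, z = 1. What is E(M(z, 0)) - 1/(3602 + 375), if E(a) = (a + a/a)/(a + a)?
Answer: 3976/3977 ≈ 0.99975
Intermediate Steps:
E(a) = (1 + a)/(2*a) (E(a) = (a + 1)/((2*a)) = (1 + a)*(1/(2*a)) = (1 + a)/(2*a))
E(M(z, 0)) - 1/(3602 + 375) = (½)*(1 + 1)/1 - 1/(3602 + 375) = (½)*1*2 - 1/3977 = 1 - 1*1/3977 = 1 - 1/3977 = 3976/3977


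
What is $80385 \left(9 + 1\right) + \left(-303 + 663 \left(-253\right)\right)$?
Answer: $635808$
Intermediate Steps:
$80385 \left(9 + 1\right) + \left(-303 + 663 \left(-253\right)\right) = 80385 \cdot 10 - 168042 = 803850 - 168042 = 635808$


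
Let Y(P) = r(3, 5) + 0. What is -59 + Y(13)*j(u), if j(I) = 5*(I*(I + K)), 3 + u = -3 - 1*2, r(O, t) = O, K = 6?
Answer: 181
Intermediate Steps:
u = -8 (u = -3 + (-3 - 1*2) = -3 + (-3 - 2) = -3 - 5 = -8)
j(I) = 5*I*(6 + I) (j(I) = 5*(I*(I + 6)) = 5*(I*(6 + I)) = 5*I*(6 + I))
Y(P) = 3 (Y(P) = 3 + 0 = 3)
-59 + Y(13)*j(u) = -59 + 3*(5*(-8)*(6 - 8)) = -59 + 3*(5*(-8)*(-2)) = -59 + 3*80 = -59 + 240 = 181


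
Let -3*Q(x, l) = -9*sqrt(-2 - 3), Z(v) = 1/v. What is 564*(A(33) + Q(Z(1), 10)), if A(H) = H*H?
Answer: 614196 + 1692*I*sqrt(5) ≈ 6.142e+5 + 3783.4*I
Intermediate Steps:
A(H) = H**2
Q(x, l) = 3*I*sqrt(5) (Q(x, l) = -(-3)*sqrt(-2 - 3) = -(-3)*sqrt(-5) = -(-3)*I*sqrt(5) = 3*I*sqrt(5))
564*(A(33) + Q(Z(1), 10)) = 564*(33**2 + 3*I*sqrt(5)) = 564*(1089 + 3*I*sqrt(5)) = 614196 + 1692*I*sqrt(5)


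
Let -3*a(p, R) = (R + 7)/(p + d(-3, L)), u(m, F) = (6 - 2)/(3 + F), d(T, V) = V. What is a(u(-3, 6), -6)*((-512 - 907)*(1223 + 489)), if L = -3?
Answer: -7287984/23 ≈ -3.1687e+5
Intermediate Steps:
u(m, F) = 4/(3 + F)
a(p, R) = -(7 + R)/(3*(-3 + p)) (a(p, R) = -(R + 7)/(3*(p - 3)) = -(7 + R)/(3*(-3 + p)))
a(u(-3, 6), -6)*((-512 - 907)*(1223 + 489)) = ((-7 - 1*(-6))/(3*(-3 + 4/(3 + 6))))*((-512 - 907)*(1223 + 489)) = ((-7 + 6)/(3*(-3 + 4/9)))*(-1419*1712) = ((⅓)*(-1)/(-3 + 4*(⅑)))*(-2429328) = ((⅓)*(-1)/(-3 + 4/9))*(-2429328) = ((⅓)*(-1)/(-23/9))*(-2429328) = ((⅓)*(-9/23)*(-1))*(-2429328) = (3/23)*(-2429328) = -7287984/23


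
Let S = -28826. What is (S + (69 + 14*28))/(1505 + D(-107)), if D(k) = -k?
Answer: -915/52 ≈ -17.596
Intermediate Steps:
(S + (69 + 14*28))/(1505 + D(-107)) = (-28826 + (69 + 14*28))/(1505 - 1*(-107)) = (-28826 + (69 + 392))/(1505 + 107) = (-28826 + 461)/1612 = -28365*1/1612 = -915/52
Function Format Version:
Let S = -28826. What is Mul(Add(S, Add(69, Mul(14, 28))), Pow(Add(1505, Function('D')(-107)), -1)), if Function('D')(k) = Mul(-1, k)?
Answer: Rational(-915, 52) ≈ -17.596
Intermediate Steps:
Mul(Add(S, Add(69, Mul(14, 28))), Pow(Add(1505, Function('D')(-107)), -1)) = Mul(Add(-28826, Add(69, Mul(14, 28))), Pow(Add(1505, Mul(-1, -107)), -1)) = Mul(Add(-28826, Add(69, 392)), Pow(Add(1505, 107), -1)) = Mul(Add(-28826, 461), Pow(1612, -1)) = Mul(-28365, Rational(1, 1612)) = Rational(-915, 52)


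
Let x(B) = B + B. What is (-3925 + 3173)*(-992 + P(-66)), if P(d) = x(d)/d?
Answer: 744480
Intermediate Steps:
x(B) = 2*B
P(d) = 2 (P(d) = (2*d)/d = 2)
(-3925 + 3173)*(-992 + P(-66)) = (-3925 + 3173)*(-992 + 2) = -752*(-990) = 744480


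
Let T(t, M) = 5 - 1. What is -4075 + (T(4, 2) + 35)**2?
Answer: -2554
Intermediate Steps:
T(t, M) = 4
-4075 + (T(4, 2) + 35)**2 = -4075 + (4 + 35)**2 = -4075 + 39**2 = -4075 + 1521 = -2554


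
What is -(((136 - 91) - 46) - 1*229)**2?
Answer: -52900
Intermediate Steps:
-(((136 - 91) - 46) - 1*229)**2 = -((45 - 46) - 229)**2 = -(-1 - 229)**2 = -1*(-230)**2 = -1*52900 = -52900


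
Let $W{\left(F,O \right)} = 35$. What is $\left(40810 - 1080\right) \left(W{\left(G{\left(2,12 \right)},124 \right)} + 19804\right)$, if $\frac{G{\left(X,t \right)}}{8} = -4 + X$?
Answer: $788203470$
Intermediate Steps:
$G{\left(X,t \right)} = -32 + 8 X$ ($G{\left(X,t \right)} = 8 \left(-4 + X\right) = -32 + 8 X$)
$\left(40810 - 1080\right) \left(W{\left(G{\left(2,12 \right)},124 \right)} + 19804\right) = \left(40810 - 1080\right) \left(35 + 19804\right) = 39730 \cdot 19839 = 788203470$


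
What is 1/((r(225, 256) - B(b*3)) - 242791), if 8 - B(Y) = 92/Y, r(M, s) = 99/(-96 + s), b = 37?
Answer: -17760/4312084531 ≈ -4.1187e-6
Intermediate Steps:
B(Y) = 8 - 92/Y
1/((r(225, 256) - B(b*3)) - 242791) = 1/((99/(-96 + 256) - (8 - 92/(37*3))) - 242791) = 1/((99/160 - (8 - 92/111)) - 242791) = 1/((99/160 - 1*796/111) - 242791) = 1/((99/160 - 796/111) - 242791) = 1/(-116371/17760 - 242791) = 1/(-4312084531/17760) = -17760/4312084531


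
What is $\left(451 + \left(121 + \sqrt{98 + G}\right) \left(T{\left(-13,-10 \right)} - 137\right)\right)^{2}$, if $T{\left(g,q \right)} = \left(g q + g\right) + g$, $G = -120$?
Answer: $12521806 + 233772 i \sqrt{22} \approx 1.2522 \cdot 10^{7} + 1.0965 \cdot 10^{6} i$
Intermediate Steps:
$T{\left(g,q \right)} = 2 g + g q$ ($T{\left(g,q \right)} = \left(g + g q\right) + g = 2 g + g q$)
$\left(451 + \left(121 + \sqrt{98 + G}\right) \left(T{\left(-13,-10 \right)} - 137\right)\right)^{2} = \left(451 + \left(121 + \sqrt{98 - 120}\right) \left(- 13 \left(2 - 10\right) - 137\right)\right)^{2} = \left(451 + \left(121 + \sqrt{-22}\right) \left(\left(-13\right) \left(-8\right) - 137\right)\right)^{2} = \left(451 + \left(121 + i \sqrt{22}\right) \left(104 - 137\right)\right)^{2} = \left(451 + \left(121 + i \sqrt{22}\right) \left(-33\right)\right)^{2} = \left(451 - \left(3993 + 33 i \sqrt{22}\right)\right)^{2} = \left(-3542 - 33 i \sqrt{22}\right)^{2}$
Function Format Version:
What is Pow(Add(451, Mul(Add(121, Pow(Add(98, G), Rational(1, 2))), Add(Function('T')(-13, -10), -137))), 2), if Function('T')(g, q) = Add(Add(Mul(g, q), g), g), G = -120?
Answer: Add(12521806, Mul(233772, I, Pow(22, Rational(1, 2)))) ≈ Add(1.2522e+7, Mul(1.0965e+6, I))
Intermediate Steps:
Function('T')(g, q) = Add(Mul(2, g), Mul(g, q)) (Function('T')(g, q) = Add(Add(g, Mul(g, q)), g) = Add(Mul(2, g), Mul(g, q)))
Pow(Add(451, Mul(Add(121, Pow(Add(98, G), Rational(1, 2))), Add(Function('T')(-13, -10), -137))), 2) = Pow(Add(451, Mul(Add(121, Pow(Add(98, -120), Rational(1, 2))), Add(Mul(-13, Add(2, -10)), -137))), 2) = Pow(Add(451, Mul(Add(121, Pow(-22, Rational(1, 2))), Add(Mul(-13, -8), -137))), 2) = Pow(Add(451, Mul(Add(121, Mul(I, Pow(22, Rational(1, 2)))), Add(104, -137))), 2) = Pow(Add(451, Mul(Add(121, Mul(I, Pow(22, Rational(1, 2)))), -33)), 2) = Pow(Add(451, Add(-3993, Mul(-33, I, Pow(22, Rational(1, 2))))), 2) = Pow(Add(-3542, Mul(-33, I, Pow(22, Rational(1, 2)))), 2)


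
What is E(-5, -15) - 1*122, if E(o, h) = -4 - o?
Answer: -121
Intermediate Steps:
E(-5, -15) - 1*122 = (-4 - 1*(-5)) - 1*122 = (-4 + 5) - 122 = 1 - 122 = -121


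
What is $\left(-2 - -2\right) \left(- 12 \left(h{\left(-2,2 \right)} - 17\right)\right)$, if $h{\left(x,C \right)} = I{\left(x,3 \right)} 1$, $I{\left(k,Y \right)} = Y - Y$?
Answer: $0$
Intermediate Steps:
$I{\left(k,Y \right)} = 0$
$h{\left(x,C \right)} = 0$ ($h{\left(x,C \right)} = 0 \cdot 1 = 0$)
$\left(-2 - -2\right) \left(- 12 \left(h{\left(-2,2 \right)} - 17\right)\right) = \left(-2 - -2\right) \left(- 12 \left(0 - 17\right)\right) = \left(-2 + 2\right) \left(\left(-12\right) \left(-17\right)\right) = 0 \cdot 204 = 0$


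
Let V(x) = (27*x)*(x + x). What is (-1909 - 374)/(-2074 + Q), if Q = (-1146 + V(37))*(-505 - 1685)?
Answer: 2283/159390274 ≈ 1.4323e-5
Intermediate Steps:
V(x) = 54*x² (V(x) = (27*x)*(2*x) = 54*x²)
Q = -159388200 (Q = (-1146 + 54*37²)*(-505 - 1685) = (-1146 + 54*1369)*(-2190) = (-1146 + 73926)*(-2190) = 72780*(-2190) = -159388200)
(-1909 - 374)/(-2074 + Q) = (-1909 - 374)/(-2074 - 159388200) = -2283/(-159390274) = -2283*(-1/159390274) = 2283/159390274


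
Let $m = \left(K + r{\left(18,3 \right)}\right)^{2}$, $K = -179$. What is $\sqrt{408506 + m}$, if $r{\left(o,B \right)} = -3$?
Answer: $3 \sqrt{49070} \approx 664.55$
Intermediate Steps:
$m = 33124$ ($m = \left(-179 - 3\right)^{2} = \left(-182\right)^{2} = 33124$)
$\sqrt{408506 + m} = \sqrt{408506 + 33124} = \sqrt{441630} = 3 \sqrt{49070}$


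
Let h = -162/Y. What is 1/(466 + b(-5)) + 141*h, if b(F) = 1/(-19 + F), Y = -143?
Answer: 255445518/1599169 ≈ 159.74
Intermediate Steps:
h = 162/143 (h = -162/(-143) = -162*(-1/143) = 162/143 ≈ 1.1329)
1/(466 + b(-5)) + 141*h = 1/(466 + 1/(-19 - 5)) + 141*(162/143) = 1/(466 + 1/(-24)) + 22842/143 = 1/(466 - 1/24) + 22842/143 = 1/(11183/24) + 22842/143 = 24/11183 + 22842/143 = 255445518/1599169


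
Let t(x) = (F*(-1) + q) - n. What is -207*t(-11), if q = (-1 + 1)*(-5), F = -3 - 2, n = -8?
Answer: -2691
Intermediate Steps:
F = -5
q = 0 (q = 0*(-5) = 0)
t(x) = 13 (t(x) = (-5*(-1) + 0) - 1*(-8) = (5 + 0) + 8 = 5 + 8 = 13)
-207*t(-11) = -207*13 = -2691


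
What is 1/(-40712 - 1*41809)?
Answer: -1/82521 ≈ -1.2118e-5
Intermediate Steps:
1/(-40712 - 1*41809) = 1/(-40712 - 41809) = 1/(-82521) = -1/82521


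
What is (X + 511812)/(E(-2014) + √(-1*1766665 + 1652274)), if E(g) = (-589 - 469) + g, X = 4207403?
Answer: -2899485696/1910315 - 943843*I*√114391/1910315 ≈ -1517.8 - 167.11*I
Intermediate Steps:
E(g) = -1058 + g
(X + 511812)/(E(-2014) + √(-1*1766665 + 1652274)) = (4207403 + 511812)/((-1058 - 2014) + √(-1*1766665 + 1652274)) = 4719215/(-3072 + √(-1766665 + 1652274)) = 4719215/(-3072 + √(-114391)) = 4719215/(-3072 + I*√114391)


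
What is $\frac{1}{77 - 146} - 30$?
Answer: $- \frac{2071}{69} \approx -30.014$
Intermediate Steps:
$\frac{1}{77 - 146} - 30 = \frac{1}{-69} - 30 = - \frac{1}{69} - 30 = - \frac{2071}{69}$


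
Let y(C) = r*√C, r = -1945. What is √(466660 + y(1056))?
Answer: 2*√(116665 - 1945*√66) ≈ 635.18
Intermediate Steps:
y(C) = -1945*√C
√(466660 + y(1056)) = √(466660 - 7780*√66)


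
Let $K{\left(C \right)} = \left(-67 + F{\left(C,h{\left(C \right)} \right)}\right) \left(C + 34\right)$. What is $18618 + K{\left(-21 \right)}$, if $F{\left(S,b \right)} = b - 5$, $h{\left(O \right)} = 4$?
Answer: $17734$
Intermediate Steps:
$F{\left(S,b \right)} = -5 + b$ ($F{\left(S,b \right)} = b - 5 = -5 + b$)
$K{\left(C \right)} = -2312 - 68 C$ ($K{\left(C \right)} = \left(-67 + \left(-5 + 4\right)\right) \left(C + 34\right) = \left(-67 - 1\right) \left(34 + C\right) = - 68 \left(34 + C\right) = -2312 - 68 C$)
$18618 + K{\left(-21 \right)} = 18618 - 884 = 17734$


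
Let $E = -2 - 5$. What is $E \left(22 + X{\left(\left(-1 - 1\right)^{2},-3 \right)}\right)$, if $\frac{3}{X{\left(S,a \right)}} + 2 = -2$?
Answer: $- \frac{595}{4} \approx -148.75$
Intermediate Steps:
$X{\left(S,a \right)} = - \frac{3}{4}$ ($X{\left(S,a \right)} = \frac{3}{-2 - 2} = \frac{3}{-4} = 3 \left(- \frac{1}{4}\right) = - \frac{3}{4}$)
$E = -7$ ($E = -2 - 5 = -7$)
$E \left(22 + X{\left(\left(-1 - 1\right)^{2},-3 \right)}\right) = - 7 \left(22 - \frac{3}{4}\right) = \left(-7\right) \frac{85}{4} = - \frac{595}{4}$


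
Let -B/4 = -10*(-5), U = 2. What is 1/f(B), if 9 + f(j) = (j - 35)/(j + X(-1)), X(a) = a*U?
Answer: -202/1583 ≈ -0.12761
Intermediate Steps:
X(a) = 2*a (X(a) = a*2 = 2*a)
B = -200 (B = -(-40)*(-5) = -4*50 = -200)
f(j) = -9 + (-35 + j)/(-2 + j) (f(j) = -9 + (j - 35)/(j + 2*(-1)) = -9 + (-35 + j)/(j - 2) = -9 + (-35 + j)/(-2 + j))
1/f(B) = 1/((-17 - 8*(-200))/(-2 - 200)) = 1/((-17 + 1600)/(-202)) = 1/(-1/202*1583) = 1/(-1583/202) = -202/1583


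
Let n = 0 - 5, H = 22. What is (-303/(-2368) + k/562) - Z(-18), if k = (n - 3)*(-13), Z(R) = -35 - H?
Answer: 38136535/665408 ≈ 57.313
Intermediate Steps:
Z(R) = -57 (Z(R) = -35 - 1*22 = -35 - 22 = -57)
n = -5
k = 104 (k = (-5 - 3)*(-13) = -8*(-13) = 104)
(-303/(-2368) + k/562) - Z(-18) = (-303/(-2368) + 104/562) - 1*(-57) = (-303*(-1/2368) + 104*(1/562)) + 57 = (303/2368 + 52/281) + 57 = 208279/665408 + 57 = 38136535/665408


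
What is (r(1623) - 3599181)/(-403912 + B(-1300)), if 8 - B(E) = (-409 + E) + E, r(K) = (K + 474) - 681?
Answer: 719553/80179 ≈ 8.9743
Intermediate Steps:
r(K) = -207 + K (r(K) = (474 + K) - 681 = -207 + K)
B(E) = 417 - 2*E (B(E) = 8 - ((-409 + E) + E) = 8 - (-409 + 2*E) = 8 + (409 - 2*E) = 417 - 2*E)
(r(1623) - 3599181)/(-403912 + B(-1300)) = ((-207 + 1623) - 3599181)/(-403912 + (417 - 2*(-1300))) = (1416 - 3599181)/(-403912 + (417 + 2600)) = -3597765/(-403912 + 3017) = -3597765/(-400895) = -3597765*(-1/400895) = 719553/80179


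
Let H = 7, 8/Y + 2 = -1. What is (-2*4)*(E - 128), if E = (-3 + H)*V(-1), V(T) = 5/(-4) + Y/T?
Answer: 2936/3 ≈ 978.67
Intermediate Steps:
Y = -8/3 (Y = 8/(-2 - 1) = 8/(-3) = 8*(-1/3) = -8/3 ≈ -2.6667)
V(T) = -5/4 - 8/(3*T) (V(T) = 5/(-4) - 8/(3*T) = 5*(-1/4) - 8/(3*T) = -5/4 - 8/(3*T))
E = 17/3 (E = (-3 + 7)*((1/12)*(-32 - 15*(-1))/(-1)) = 4*((1/12)*(-1)*(-32 + 15)) = 4*((1/12)*(-1)*(-17)) = 4*(17/12) = 17/3 ≈ 5.6667)
(-2*4)*(E - 128) = (-2*4)*(17/3 - 128) = -8*(-367/3) = 2936/3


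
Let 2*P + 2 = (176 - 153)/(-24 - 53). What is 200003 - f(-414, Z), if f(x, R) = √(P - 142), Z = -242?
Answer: 200003 - I*√3394930/154 ≈ 2.0e+5 - 11.965*I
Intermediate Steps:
P = -177/154 (P = -1 + ((176 - 153)/(-24 - 53))/2 = -1 + (23/(-77))/2 = -1 + (23*(-1/77))/2 = -1 + (½)*(-23/77) = -1 - 23/154 = -177/154 ≈ -1.1494)
f(x, R) = I*√3394930/154 (f(x, R) = √(-177/154 - 142) = √(-22045/154) = I*√3394930/154)
200003 - f(-414, Z) = 200003 - I*√3394930/154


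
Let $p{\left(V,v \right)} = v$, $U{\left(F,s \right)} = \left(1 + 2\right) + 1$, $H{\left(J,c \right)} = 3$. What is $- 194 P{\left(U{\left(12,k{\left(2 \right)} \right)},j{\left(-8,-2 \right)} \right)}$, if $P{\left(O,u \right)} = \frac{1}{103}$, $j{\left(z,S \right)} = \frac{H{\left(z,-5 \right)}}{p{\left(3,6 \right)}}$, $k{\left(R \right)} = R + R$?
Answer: $- \frac{194}{103} \approx -1.8835$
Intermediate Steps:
$k{\left(R \right)} = 2 R$
$U{\left(F,s \right)} = 4$ ($U{\left(F,s \right)} = 3 + 1 = 4$)
$j{\left(z,S \right)} = \frac{1}{2}$ ($j{\left(z,S \right)} = \frac{3}{6} = 3 \cdot \frac{1}{6} = \frac{1}{2}$)
$P{\left(O,u \right)} = \frac{1}{103}$
$- 194 P{\left(U{\left(12,k{\left(2 \right)} \right)},j{\left(-8,-2 \right)} \right)} = \left(-194\right) \frac{1}{103} = - \frac{194}{103}$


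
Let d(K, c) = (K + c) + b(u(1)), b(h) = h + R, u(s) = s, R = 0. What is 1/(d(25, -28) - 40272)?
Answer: -1/40274 ≈ -2.4830e-5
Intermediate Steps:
b(h) = h (b(h) = h + 0 = h)
d(K, c) = 1 + K + c (d(K, c) = (K + c) + 1 = 1 + K + c)
1/(d(25, -28) - 40272) = 1/((1 + 25 - 28) - 40272) = 1/(-2 - 40272) = 1/(-40274) = -1/40274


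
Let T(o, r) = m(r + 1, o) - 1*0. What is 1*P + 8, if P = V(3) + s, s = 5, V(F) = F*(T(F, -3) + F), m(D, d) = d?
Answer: 31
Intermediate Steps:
T(o, r) = o (T(o, r) = o - 1*0 = o + 0 = o)
V(F) = 2*F**2 (V(F) = F*(F + F) = F*(2*F) = 2*F**2)
P = 23 (P = 2*3**2 + 5 = 2*9 + 5 = 18 + 5 = 23)
1*P + 8 = 1*23 + 8 = 23 + 8 = 31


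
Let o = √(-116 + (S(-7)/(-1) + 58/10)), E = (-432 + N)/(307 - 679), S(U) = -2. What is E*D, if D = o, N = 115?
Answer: 317*I*√2705/1860 ≈ 8.864*I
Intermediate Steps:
E = 317/372 (E = (-432 + 115)/(307 - 679) = -317/(-372) = -317*(-1/372) = 317/372 ≈ 0.85215)
o = I*√2705/5 (o = √(-116 + (-2/(-1) + 58/10)) = √(-116 + (-2*(-1) + 58*(⅒))) = √(-116 + (2 + 29/5)) = √(-116 + 39/5) = √(-541/5) = I*√2705/5 ≈ 10.402*I)
D = I*√2705/5 ≈ 10.402*I
E*D = 317*(I*√2705/5)/372 = 317*I*√2705/1860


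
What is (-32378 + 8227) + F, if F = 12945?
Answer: -11206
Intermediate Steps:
(-32378 + 8227) + F = (-32378 + 8227) + 12945 = -24151 + 12945 = -11206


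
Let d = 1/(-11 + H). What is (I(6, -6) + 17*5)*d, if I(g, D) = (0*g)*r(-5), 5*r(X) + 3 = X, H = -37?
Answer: -85/48 ≈ -1.7708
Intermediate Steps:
r(X) = -3/5 + X/5
d = -1/48 (d = 1/(-11 - 37) = 1/(-48) = -1/48 ≈ -0.020833)
I(g, D) = 0 (I(g, D) = (0*g)*(-3/5 + (1/5)*(-5)) = 0*(-3/5 - 1) = 0*(-8/5) = 0)
(I(6, -6) + 17*5)*d = (0 + 17*5)*(-1/48) = (0 + 85)*(-1/48) = 85*(-1/48) = -85/48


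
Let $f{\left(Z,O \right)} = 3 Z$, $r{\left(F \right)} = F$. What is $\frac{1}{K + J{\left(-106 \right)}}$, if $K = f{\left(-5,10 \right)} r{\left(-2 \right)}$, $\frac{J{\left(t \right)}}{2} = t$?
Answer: $- \frac{1}{182} \approx -0.0054945$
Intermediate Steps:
$J{\left(t \right)} = 2 t$
$K = 30$ ($K = 3 \left(-5\right) \left(-2\right) = \left(-15\right) \left(-2\right) = 30$)
$\frac{1}{K + J{\left(-106 \right)}} = \frac{1}{30 + 2 \left(-106\right)} = \frac{1}{30 - 212} = \frac{1}{-182} = - \frac{1}{182}$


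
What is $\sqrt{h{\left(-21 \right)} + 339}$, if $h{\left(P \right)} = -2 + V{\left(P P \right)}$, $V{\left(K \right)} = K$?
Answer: $\sqrt{778} \approx 27.893$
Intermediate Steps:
$h{\left(P \right)} = -2 + P^{2}$ ($h{\left(P \right)} = -2 + P P = -2 + P^{2}$)
$\sqrt{h{\left(-21 \right)} + 339} = \sqrt{\left(-2 + \left(-21\right)^{2}\right) + 339} = \sqrt{\left(-2 + 441\right) + 339} = \sqrt{439 + 339} = \sqrt{778}$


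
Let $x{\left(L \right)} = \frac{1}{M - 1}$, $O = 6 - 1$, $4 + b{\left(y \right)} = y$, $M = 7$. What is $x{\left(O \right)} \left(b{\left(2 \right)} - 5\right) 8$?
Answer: $- \frac{28}{3} \approx -9.3333$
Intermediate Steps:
$b{\left(y \right)} = -4 + y$
$O = 5$ ($O = 6 - 1 = 5$)
$x{\left(L \right)} = \frac{1}{6}$ ($x{\left(L \right)} = \frac{1}{7 - 1} = \frac{1}{6}$)
$x{\left(O \right)} \left(b{\left(2 \right)} - 5\right) 8 = \frac{\left(-4 + 2\right) - 5}{6} \cdot 8 = \frac{-2 - 5}{6} \cdot 8 = \frac{1}{6} \left(-7\right) 8 = \left(- \frac{7}{6}\right) 8 = - \frac{28}{3}$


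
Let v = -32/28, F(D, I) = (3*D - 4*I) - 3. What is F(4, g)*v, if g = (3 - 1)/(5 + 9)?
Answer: -472/49 ≈ -9.6327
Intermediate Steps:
g = ⅐ (g = 2/14 = 2*(1/14) = ⅐ ≈ 0.14286)
F(D, I) = -3 - 4*I + 3*D (F(D, I) = (-4*I + 3*D) - 3 = -3 - 4*I + 3*D)
v = -8/7 (v = -32*1/28 = -8/7 ≈ -1.1429)
F(4, g)*v = (-3 - 4*⅐ + 3*4)*(-8/7) = (-3 - 4/7 + 12)*(-8/7) = (59/7)*(-8/7) = -472/49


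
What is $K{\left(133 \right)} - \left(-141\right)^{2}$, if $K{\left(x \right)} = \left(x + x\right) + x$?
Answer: $-19482$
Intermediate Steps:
$K{\left(x \right)} = 3 x$ ($K{\left(x \right)} = 2 x + x = 3 x$)
$K{\left(133 \right)} - \left(-141\right)^{2} = 3 \cdot 133 - \left(-141\right)^{2} = 399 - 19881 = -19482$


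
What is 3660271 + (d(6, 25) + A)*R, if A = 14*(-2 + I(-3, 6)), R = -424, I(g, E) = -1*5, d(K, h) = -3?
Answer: 3703095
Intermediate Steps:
I(g, E) = -5
A = -98 (A = 14*(-2 - 5) = 14*(-7) = -98)
3660271 + (d(6, 25) + A)*R = 3660271 + (-3 - 98)*(-424) = 3660271 - 101*(-424) = 3660271 + 42824 = 3703095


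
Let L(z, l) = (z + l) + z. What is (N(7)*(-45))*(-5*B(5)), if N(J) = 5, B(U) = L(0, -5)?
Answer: -5625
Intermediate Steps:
L(z, l) = l + 2*z (L(z, l) = (l + z) + z = l + 2*z)
B(U) = -5 (B(U) = -5 + 2*0 = -5 + 0 = -5)
(N(7)*(-45))*(-5*B(5)) = (5*(-45))*(-5*(-5)) = -225*25 = -5625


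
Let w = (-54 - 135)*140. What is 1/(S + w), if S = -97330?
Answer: -1/123790 ≈ -8.0782e-6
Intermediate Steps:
w = -26460 (w = -189*140 = -26460)
1/(S + w) = 1/(-97330 - 26460) = 1/(-123790) = -1/123790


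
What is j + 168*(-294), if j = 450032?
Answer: 400640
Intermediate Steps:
j + 168*(-294) = 450032 + 168*(-294) = 450032 - 49392 = 400640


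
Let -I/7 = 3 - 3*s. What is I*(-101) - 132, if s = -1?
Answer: 4110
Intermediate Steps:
I = -42 (I = -7*(3 - 3*(-1)) = -7*(3 + 3) = -7*6 = -42)
I*(-101) - 132 = -42*(-101) - 132 = 4242 - 132 = 4110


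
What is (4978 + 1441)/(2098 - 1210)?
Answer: 6419/888 ≈ 7.2286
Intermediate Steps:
(4978 + 1441)/(2098 - 1210) = 6419/888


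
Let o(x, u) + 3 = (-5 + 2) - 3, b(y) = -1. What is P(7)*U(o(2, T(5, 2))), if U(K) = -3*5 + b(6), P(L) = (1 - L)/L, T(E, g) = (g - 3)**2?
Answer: 96/7 ≈ 13.714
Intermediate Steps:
T(E, g) = (-3 + g)**2
o(x, u) = -9 (o(x, u) = -3 + ((-5 + 2) - 3) = -3 + (-3 - 3) = -3 - 6 = -9)
P(L) = (1 - L)/L
U(K) = -16 (U(K) = -3*5 - 1 = -15 - 1 = -16)
P(7)*U(o(2, T(5, 2))) = ((1 - 1*7)/7)*(-16) = ((1 - 7)/7)*(-16) = ((1/7)*(-6))*(-16) = -6/7*(-16) = 96/7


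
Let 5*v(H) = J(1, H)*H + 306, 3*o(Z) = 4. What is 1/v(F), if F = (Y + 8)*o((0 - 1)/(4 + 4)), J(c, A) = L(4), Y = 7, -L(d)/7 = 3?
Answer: -5/114 ≈ -0.043860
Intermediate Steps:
o(Z) = 4/3 (o(Z) = (⅓)*4 = 4/3)
L(d) = -21 (L(d) = -7*3 = -21)
J(c, A) = -21
F = 20 (F = (7 + 8)*(4/3) = 15*(4/3) = 20)
v(H) = 306/5 - 21*H/5 (v(H) = (-21*H + 306)/5 = (306 - 21*H)/5 = 306/5 - 21*H/5)
1/v(F) = 1/(306/5 - 21/5*20) = 1/(306/5 - 84) = 1/(-114/5) = -5/114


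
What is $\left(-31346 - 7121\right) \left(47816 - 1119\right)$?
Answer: $-1796293499$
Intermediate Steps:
$\left(-31346 - 7121\right) \left(47816 - 1119\right) = \left(-38467\right) 46697 = -1796293499$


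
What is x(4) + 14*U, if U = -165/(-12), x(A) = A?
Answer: 393/2 ≈ 196.50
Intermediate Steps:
U = 55/4 (U = -165*(-1)/12 = -5*(-11/4) = 55/4 ≈ 13.750)
x(4) + 14*U = 4 + 14*(55/4) = 4 + 385/2 = 393/2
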